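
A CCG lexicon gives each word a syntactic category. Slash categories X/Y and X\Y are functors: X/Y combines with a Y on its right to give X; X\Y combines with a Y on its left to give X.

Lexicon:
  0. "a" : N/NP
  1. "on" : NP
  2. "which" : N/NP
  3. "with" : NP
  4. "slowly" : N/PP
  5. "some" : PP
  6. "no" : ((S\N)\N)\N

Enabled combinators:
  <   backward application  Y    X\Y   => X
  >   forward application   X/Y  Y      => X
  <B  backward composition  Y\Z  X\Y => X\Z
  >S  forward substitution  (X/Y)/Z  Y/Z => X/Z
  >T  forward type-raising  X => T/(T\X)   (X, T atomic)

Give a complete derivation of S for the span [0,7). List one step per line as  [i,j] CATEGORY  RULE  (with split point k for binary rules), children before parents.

[0,7] S   <
  [0,2] N   >
    [0,1] "a" : N/NP
    [1,2] "on" : NP
  [2,7] S\N   <
    [2,4] N   >
      [2,3] "which" : N/NP
      [3,4] "with" : NP
    [4,7] (S\N)\N   <
      [4,6] N   >
        [4,5] "slowly" : N/PP
        [5,6] "some" : PP
      [6,7] "no" : ((S\N)\N)\N

[0,1] N/NP  lex  "a"
[1,2] NP  lex  "on"
[0,2] N  >  k=1
[2,3] N/NP  lex  "which"
[3,4] NP  lex  "with"
[2,4] N  >  k=3
[4,5] N/PP  lex  "slowly"
[5,6] PP  lex  "some"
[4,6] N  >  k=5
[6,7] ((S\N)\N)\N  lex  "no"
[4,7] (S\N)\N  <  k=6
[2,7] S\N  <  k=4
[0,7] S  <  k=2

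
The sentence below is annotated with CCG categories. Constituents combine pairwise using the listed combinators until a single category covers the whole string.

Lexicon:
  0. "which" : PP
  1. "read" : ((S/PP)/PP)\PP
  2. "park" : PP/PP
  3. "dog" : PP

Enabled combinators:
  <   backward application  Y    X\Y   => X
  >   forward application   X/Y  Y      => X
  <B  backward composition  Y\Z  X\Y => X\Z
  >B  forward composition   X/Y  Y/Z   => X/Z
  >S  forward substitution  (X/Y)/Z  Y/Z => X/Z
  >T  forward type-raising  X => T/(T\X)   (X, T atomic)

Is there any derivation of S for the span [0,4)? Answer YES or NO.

YES

[0,4] S   >
  [0,3] S/PP   >S
    [0,2] (S/PP)/PP   <
      [0,1] "which" : PP
      [1,2] "read" : ((S/PP)/PP)\PP
    [2,3] "park" : PP/PP
  [3,4] "dog" : PP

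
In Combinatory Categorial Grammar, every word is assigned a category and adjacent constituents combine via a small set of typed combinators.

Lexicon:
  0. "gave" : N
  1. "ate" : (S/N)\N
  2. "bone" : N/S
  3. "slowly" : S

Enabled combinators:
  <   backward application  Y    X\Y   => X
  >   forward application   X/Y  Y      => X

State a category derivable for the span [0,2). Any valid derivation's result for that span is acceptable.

S/N

[0,4] S   >
  [0,2] S/N   <
    [0,1] "gave" : N
    [1,2] "ate" : (S/N)\N
  [2,4] N   >
    [2,3] "bone" : N/S
    [3,4] "slowly" : S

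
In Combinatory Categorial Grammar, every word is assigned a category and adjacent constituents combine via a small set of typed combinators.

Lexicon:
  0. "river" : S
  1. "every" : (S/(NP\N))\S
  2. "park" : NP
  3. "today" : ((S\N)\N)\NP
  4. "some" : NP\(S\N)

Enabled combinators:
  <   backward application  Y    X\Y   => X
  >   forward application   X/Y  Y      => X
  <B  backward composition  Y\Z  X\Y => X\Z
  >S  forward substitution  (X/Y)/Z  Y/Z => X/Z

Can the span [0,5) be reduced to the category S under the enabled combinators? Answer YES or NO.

[0,5] S   >
  [0,2] S/(NP\N)   <
    [0,1] "river" : S
    [1,2] "every" : (S/(NP\N))\S
  [2,5] NP\N   <B
    [2,4] (S\N)\N   <
      [2,3] "park" : NP
      [3,4] "today" : ((S\N)\N)\NP
    [4,5] "some" : NP\(S\N)

YES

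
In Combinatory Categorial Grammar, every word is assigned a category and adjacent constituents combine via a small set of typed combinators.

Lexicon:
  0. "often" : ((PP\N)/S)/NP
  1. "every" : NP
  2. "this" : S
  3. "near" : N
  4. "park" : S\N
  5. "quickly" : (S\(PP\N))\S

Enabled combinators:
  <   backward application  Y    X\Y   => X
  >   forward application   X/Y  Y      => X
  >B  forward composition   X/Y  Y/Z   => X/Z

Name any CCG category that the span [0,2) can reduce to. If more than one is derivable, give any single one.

(PP\N)/S

[0,6] S   <
  [0,3] PP\N   >
    [0,2] (PP\N)/S   >
      [0,1] "often" : ((PP\N)/S)/NP
      [1,2] "every" : NP
    [2,3] "this" : S
  [3,6] S\(PP\N)   <
    [3,5] S   <
      [3,4] "near" : N
      [4,5] "park" : S\N
    [5,6] "quickly" : (S\(PP\N))\S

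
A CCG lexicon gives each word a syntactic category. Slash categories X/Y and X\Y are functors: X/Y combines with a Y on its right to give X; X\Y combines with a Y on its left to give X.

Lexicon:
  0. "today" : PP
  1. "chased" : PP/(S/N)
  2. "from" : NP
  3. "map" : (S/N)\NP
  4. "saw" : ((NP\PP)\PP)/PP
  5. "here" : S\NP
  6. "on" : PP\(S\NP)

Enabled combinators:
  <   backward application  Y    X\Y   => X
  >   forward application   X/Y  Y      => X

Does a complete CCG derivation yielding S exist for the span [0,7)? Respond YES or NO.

PP PP/(S/N) NP (S/N)\NP ((NP\PP)\PP)/PP S\NP PP\(S\NP)
CKY chart[0,7] = {NP}; S ∉ chart

NO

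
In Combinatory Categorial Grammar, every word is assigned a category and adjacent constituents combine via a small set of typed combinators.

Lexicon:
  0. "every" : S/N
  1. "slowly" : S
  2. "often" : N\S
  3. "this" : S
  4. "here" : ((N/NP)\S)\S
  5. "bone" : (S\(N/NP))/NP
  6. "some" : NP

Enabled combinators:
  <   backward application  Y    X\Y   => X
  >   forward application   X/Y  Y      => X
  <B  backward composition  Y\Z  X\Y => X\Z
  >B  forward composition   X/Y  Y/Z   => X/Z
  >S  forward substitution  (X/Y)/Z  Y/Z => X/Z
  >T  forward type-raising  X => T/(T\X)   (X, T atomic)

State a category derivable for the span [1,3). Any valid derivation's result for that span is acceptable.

[0,7] S   <
  [0,5] N/NP   <
    [0,3] S   >
      [0,1] "every" : S/N
      [1,3] N   >
        [1,2] N/(N\S)   >T
          [1,2] "slowly" : S
        [2,3] "often" : N\S
    [3,5] (N/NP)\S   <
      [3,4] "this" : S
      [4,5] "here" : ((N/NP)\S)\S
  [5,7] S\(N/NP)   >
    [5,6] "bone" : (S\(N/NP))/NP
    [6,7] "some" : NP

N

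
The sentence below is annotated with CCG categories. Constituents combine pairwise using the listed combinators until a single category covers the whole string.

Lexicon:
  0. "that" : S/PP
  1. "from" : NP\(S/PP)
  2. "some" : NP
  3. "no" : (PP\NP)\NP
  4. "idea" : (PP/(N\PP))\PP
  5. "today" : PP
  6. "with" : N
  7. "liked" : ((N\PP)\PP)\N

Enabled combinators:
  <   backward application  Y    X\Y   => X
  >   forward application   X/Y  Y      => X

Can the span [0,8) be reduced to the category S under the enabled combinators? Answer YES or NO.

NO

S/PP NP\(S/PP) NP (PP\NP)\NP (PP/(N\PP))\PP PP N ((N\PP)\PP)\N
CKY chart[0,8] = {PP}; S ∉ chart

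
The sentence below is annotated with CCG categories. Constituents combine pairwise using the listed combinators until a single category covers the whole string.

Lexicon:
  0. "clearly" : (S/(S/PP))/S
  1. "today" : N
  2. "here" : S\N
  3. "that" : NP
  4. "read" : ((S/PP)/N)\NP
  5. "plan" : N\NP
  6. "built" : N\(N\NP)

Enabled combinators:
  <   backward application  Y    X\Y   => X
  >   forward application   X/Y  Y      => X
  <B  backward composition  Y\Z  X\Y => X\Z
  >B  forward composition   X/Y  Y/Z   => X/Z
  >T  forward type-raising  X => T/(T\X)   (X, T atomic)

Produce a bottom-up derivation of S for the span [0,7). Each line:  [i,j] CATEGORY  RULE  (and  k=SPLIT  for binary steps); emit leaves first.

[0,7] S   >
  [0,5] S/N   >B
    [0,3] S/(S/PP)   >
      [0,1] "clearly" : (S/(S/PP))/S
      [1,3] S   <
        [1,2] "today" : N
        [2,3] "here" : S\N
    [3,5] (S/PP)/N   <
      [3,4] "that" : NP
      [4,5] "read" : ((S/PP)/N)\NP
  [5,7] N   <
    [5,6] "plan" : N\NP
    [6,7] "built" : N\(N\NP)

[0,1] (S/(S/PP))/S  lex  "clearly"
[1,2] N  lex  "today"
[2,3] S\N  lex  "here"
[1,3] S  <  k=2
[0,3] S/(S/PP)  >  k=1
[3,4] NP  lex  "that"
[4,5] ((S/PP)/N)\NP  lex  "read"
[3,5] (S/PP)/N  <  k=4
[0,5] S/N  >B  k=3
[5,6] N\NP  lex  "plan"
[6,7] N\(N\NP)  lex  "built"
[5,7] N  <  k=6
[0,7] S  >  k=5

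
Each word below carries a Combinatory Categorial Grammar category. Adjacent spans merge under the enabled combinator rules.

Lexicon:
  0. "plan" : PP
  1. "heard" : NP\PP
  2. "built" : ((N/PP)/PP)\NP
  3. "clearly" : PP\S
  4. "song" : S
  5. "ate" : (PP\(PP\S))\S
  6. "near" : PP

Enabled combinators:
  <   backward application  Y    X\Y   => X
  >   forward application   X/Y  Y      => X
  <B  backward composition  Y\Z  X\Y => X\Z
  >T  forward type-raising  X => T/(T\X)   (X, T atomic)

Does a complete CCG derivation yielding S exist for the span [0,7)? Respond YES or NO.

PP NP\PP ((N/PP)/PP)\NP PP\S S (PP\(PP\S))\S PP
CKY chart[0,7] = {N, N/(N\N), NP/(NP\N), PP/(PP\N), S/(S\N)}; S ∉ chart

NO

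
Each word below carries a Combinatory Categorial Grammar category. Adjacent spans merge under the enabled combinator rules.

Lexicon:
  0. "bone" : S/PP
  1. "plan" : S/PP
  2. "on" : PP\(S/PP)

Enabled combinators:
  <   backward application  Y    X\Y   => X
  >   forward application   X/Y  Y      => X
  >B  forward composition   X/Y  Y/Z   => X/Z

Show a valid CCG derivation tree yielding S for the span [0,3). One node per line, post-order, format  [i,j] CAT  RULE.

[0,3] S   >
  [0,1] "bone" : S/PP
  [1,3] PP   <
    [1,2] "plan" : S/PP
    [2,3] "on" : PP\(S/PP)

[0,1] S/PP  lex  "bone"
[1,2] S/PP  lex  "plan"
[2,3] PP\(S/PP)  lex  "on"
[1,3] PP  <  k=2
[0,3] S  >  k=1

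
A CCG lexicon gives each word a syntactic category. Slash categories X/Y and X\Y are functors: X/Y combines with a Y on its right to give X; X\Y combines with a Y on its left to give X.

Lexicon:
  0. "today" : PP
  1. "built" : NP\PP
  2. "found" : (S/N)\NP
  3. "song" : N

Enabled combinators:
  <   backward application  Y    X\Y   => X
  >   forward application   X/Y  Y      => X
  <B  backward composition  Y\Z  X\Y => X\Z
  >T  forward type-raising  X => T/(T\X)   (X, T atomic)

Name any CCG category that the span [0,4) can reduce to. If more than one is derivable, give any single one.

[0,4] S   >
  [0,3] S/N   <
    [0,2] NP   <
      [0,1] "today" : PP
      [1,2] "built" : NP\PP
    [2,3] "found" : (S/N)\NP
  [3,4] "song" : N

S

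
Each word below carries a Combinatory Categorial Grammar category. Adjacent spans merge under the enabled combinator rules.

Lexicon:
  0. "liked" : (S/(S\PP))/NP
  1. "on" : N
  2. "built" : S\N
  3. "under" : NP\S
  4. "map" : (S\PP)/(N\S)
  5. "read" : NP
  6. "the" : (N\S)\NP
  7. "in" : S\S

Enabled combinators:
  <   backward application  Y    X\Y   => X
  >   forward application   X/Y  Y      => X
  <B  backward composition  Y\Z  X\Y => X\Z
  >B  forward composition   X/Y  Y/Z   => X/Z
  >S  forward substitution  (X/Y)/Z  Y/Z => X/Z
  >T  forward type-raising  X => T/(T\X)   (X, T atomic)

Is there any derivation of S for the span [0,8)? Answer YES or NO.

YES

[0,8] S   >
  [0,4] S/(S\PP)   >
    [0,1] "liked" : (S/(S\PP))/NP
    [1,4] NP   <
      [1,3] S   <
        [1,2] "on" : N
        [2,3] "built" : S\N
      [3,4] "under" : NP\S
  [4,8] S\PP   <B
    [4,7] S\PP   >
      [4,5] "map" : (S\PP)/(N\S)
      [5,7] N\S   <
        [5,6] "read" : NP
        [6,7] "the" : (N\S)\NP
    [7,8] "in" : S\S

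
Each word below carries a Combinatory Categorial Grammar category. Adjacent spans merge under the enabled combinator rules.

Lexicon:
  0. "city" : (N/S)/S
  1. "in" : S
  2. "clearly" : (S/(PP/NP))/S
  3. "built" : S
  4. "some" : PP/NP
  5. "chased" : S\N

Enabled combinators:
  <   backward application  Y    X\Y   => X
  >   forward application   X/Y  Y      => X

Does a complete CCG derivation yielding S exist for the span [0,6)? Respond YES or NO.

YES

[0,6] S   <
  [0,5] N   >
    [0,2] N/S   >
      [0,1] "city" : (N/S)/S
      [1,2] "in" : S
    [2,5] S   >
      [2,4] S/(PP/NP)   >
        [2,3] "clearly" : (S/(PP/NP))/S
        [3,4] "built" : S
      [4,5] "some" : PP/NP
  [5,6] "chased" : S\N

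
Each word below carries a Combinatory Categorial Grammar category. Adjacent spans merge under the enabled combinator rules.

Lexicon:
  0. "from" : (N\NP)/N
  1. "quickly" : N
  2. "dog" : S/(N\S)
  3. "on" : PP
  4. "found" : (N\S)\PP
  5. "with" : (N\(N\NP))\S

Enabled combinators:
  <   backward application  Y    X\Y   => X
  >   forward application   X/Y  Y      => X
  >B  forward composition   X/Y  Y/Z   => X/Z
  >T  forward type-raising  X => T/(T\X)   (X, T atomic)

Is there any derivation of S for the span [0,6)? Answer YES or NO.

(N\NP)/N N S/(N\S) PP (N\S)\PP (N\(N\NP))\S
CKY chart[0,6] = {N, N/(N\N), NP/(NP\N), PP/(PP\N), S/(S\N)}; S ∉ chart

NO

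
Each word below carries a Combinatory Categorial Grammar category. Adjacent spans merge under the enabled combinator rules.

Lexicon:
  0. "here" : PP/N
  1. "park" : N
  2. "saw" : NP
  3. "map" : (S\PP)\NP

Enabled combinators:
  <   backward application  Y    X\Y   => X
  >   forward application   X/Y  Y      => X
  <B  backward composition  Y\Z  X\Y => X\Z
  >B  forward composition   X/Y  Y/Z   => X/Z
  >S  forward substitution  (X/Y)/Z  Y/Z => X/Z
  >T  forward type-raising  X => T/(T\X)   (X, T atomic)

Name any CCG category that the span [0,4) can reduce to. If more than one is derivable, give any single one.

[0,4] S   <
  [0,2] PP   >
    [0,1] "here" : PP/N
    [1,2] "park" : N
  [2,4] S\PP   <
    [2,3] "saw" : NP
    [3,4] "map" : (S\PP)\NP

S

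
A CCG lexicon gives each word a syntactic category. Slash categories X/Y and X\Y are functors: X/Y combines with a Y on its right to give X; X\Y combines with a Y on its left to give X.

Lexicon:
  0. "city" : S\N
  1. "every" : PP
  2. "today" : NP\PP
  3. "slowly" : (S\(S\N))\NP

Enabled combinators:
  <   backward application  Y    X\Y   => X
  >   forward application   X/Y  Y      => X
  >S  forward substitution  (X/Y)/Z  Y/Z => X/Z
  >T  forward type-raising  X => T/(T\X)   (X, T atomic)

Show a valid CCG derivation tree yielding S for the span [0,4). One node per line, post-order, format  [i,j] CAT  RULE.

[0,4] S   <
  [0,1] "city" : S\N
  [1,4] S\(S\N)   <
    [1,3] NP   <
      [1,2] "every" : PP
      [2,3] "today" : NP\PP
    [3,4] "slowly" : (S\(S\N))\NP

[0,1] S\N  lex  "city"
[1,2] PP  lex  "every"
[2,3] NP\PP  lex  "today"
[1,3] NP  <  k=2
[3,4] (S\(S\N))\NP  lex  "slowly"
[1,4] S\(S\N)  <  k=3
[0,4] S  <  k=1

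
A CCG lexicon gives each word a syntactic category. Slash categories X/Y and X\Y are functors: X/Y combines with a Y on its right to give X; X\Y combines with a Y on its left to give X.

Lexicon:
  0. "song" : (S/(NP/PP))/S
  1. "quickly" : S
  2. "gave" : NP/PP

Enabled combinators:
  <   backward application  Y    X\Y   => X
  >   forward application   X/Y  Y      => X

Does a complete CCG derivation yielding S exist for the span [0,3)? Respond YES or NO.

[0,3] S   >
  [0,2] S/(NP/PP)   >
    [0,1] "song" : (S/(NP/PP))/S
    [1,2] "quickly" : S
  [2,3] "gave" : NP/PP

YES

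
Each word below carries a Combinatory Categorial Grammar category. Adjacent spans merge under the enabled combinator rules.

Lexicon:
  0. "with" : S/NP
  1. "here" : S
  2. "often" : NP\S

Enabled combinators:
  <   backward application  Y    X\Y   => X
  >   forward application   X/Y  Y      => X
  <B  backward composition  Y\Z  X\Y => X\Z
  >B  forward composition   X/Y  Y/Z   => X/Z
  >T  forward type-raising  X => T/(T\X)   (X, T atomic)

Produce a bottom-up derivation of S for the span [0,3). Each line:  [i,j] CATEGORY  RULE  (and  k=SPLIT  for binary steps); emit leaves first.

[0,3] S   >
  [0,1] "with" : S/NP
  [1,3] NP   <
    [1,2] "here" : S
    [2,3] "often" : NP\S

[0,1] S/NP  lex  "with"
[1,2] S  lex  "here"
[2,3] NP\S  lex  "often"
[1,3] NP  <  k=2
[0,3] S  >  k=1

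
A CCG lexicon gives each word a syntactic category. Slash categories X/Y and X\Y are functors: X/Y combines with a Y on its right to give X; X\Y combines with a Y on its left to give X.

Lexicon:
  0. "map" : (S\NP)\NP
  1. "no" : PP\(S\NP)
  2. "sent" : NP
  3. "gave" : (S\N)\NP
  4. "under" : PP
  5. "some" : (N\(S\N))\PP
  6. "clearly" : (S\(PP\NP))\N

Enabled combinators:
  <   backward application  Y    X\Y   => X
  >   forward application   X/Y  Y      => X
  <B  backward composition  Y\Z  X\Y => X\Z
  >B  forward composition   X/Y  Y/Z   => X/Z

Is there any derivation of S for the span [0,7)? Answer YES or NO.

[0,7] S   <
  [0,2] PP\NP   <B
    [0,1] "map" : (S\NP)\NP
    [1,2] "no" : PP\(S\NP)
  [2,7] S\(PP\NP)   <
    [2,6] N   <
      [2,4] S\N   <
        [2,3] "sent" : NP
        [3,4] "gave" : (S\N)\NP
      [4,6] N\(S\N)   <
        [4,5] "under" : PP
        [5,6] "some" : (N\(S\N))\PP
    [6,7] "clearly" : (S\(PP\NP))\N

YES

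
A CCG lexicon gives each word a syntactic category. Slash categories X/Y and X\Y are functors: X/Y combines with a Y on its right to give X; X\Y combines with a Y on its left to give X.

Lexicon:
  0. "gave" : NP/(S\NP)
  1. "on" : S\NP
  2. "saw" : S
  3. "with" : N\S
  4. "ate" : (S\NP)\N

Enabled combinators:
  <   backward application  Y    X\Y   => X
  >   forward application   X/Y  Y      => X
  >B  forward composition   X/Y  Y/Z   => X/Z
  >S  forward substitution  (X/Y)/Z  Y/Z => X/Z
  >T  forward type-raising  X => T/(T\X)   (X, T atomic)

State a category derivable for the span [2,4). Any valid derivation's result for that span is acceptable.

N

[0,5] S   <
  [0,2] NP   >
    [0,1] "gave" : NP/(S\NP)
    [1,2] "on" : S\NP
  [2,5] S\NP   <
    [2,4] N   >
      [2,3] N/(N\S)   >T
        [2,3] "saw" : S
      [3,4] "with" : N\S
    [4,5] "ate" : (S\NP)\N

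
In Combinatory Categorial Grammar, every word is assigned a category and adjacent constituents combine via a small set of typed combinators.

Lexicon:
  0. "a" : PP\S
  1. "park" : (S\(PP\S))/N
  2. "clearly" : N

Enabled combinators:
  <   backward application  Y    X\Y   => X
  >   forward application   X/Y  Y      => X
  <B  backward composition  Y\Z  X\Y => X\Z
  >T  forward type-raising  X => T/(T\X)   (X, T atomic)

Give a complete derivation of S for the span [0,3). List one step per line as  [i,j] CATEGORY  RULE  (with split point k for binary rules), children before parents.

[0,3] S   <
  [0,1] "a" : PP\S
  [1,3] S\(PP\S)   >
    [1,2] "park" : (S\(PP\S))/N
    [2,3] "clearly" : N

[0,1] PP\S  lex  "a"
[1,2] (S\(PP\S))/N  lex  "park"
[2,3] N  lex  "clearly"
[1,3] S\(PP\S)  >  k=2
[0,3] S  <  k=1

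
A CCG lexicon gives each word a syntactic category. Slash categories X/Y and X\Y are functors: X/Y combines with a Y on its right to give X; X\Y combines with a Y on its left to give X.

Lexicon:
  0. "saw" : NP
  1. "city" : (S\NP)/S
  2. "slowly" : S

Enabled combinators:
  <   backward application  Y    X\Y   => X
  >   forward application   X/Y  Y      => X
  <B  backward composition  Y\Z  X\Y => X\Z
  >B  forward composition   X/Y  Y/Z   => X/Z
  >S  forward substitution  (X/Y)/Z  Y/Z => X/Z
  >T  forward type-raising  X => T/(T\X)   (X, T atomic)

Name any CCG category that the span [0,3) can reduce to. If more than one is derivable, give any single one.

[0,3] S   >
  [0,1] S/(S\NP)   >T
    [0,1] "saw" : NP
  [1,3] S\NP   >
    [1,2] "city" : (S\NP)/S
    [2,3] "slowly" : S

S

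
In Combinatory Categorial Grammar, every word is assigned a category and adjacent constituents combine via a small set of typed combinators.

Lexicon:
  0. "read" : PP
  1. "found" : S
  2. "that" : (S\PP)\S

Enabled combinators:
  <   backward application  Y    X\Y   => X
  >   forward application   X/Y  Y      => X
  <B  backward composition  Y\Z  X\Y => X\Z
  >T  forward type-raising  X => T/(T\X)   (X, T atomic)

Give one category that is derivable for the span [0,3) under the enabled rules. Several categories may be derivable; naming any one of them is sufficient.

[0,3] S   <
  [0,1] "read" : PP
  [1,3] S\PP   <
    [1,2] "found" : S
    [2,3] "that" : (S\PP)\S

S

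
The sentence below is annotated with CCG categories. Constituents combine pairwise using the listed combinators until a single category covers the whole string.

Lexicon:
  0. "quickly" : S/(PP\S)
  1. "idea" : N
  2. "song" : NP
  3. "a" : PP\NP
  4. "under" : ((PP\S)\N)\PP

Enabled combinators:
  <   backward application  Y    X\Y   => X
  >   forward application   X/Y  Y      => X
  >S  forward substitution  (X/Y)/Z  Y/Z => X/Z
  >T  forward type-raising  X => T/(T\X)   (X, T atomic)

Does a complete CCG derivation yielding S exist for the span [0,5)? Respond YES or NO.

[0,5] S   >
  [0,1] "quickly" : S/(PP\S)
  [1,5] PP\S   <
    [1,2] "idea" : N
    [2,5] (PP\S)\N   <
      [2,4] PP   >
        [2,3] PP/(PP\NP)   >T
          [2,3] "song" : NP
        [3,4] "a" : PP\NP
      [4,5] "under" : ((PP\S)\N)\PP

YES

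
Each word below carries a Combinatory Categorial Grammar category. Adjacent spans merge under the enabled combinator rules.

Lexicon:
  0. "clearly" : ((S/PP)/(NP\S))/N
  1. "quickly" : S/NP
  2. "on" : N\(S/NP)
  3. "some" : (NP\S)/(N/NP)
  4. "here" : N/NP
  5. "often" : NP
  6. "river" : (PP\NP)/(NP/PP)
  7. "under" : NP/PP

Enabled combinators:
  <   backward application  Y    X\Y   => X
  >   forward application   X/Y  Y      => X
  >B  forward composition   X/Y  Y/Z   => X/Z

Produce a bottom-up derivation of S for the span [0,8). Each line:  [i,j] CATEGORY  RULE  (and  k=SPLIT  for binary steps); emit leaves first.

[0,1] ((S/PP)/(NP\S))/N  lex  "clearly"
[1,2] S/NP  lex  "quickly"
[2,3] N\(S/NP)  lex  "on"
[1,3] N  <  k=2
[0,3] (S/PP)/(NP\S)  >  k=1
[3,4] (NP\S)/(N/NP)  lex  "some"
[4,5] N/NP  lex  "here"
[3,5] NP\S  >  k=4
[0,5] S/PP  >  k=3
[5,6] NP  lex  "often"
[6,7] (PP\NP)/(NP/PP)  lex  "river"
[7,8] NP/PP  lex  "under"
[6,8] PP\NP  >  k=7
[5,8] PP  <  k=6
[0,8] S  >  k=5

[0,8] S   >
  [0,5] S/PP   >
    [0,3] (S/PP)/(NP\S)   >
      [0,1] "clearly" : ((S/PP)/(NP\S))/N
      [1,3] N   <
        [1,2] "quickly" : S/NP
        [2,3] "on" : N\(S/NP)
    [3,5] NP\S   >
      [3,4] "some" : (NP\S)/(N/NP)
      [4,5] "here" : N/NP
  [5,8] PP   <
    [5,6] "often" : NP
    [6,8] PP\NP   >
      [6,7] "river" : (PP\NP)/(NP/PP)
      [7,8] "under" : NP/PP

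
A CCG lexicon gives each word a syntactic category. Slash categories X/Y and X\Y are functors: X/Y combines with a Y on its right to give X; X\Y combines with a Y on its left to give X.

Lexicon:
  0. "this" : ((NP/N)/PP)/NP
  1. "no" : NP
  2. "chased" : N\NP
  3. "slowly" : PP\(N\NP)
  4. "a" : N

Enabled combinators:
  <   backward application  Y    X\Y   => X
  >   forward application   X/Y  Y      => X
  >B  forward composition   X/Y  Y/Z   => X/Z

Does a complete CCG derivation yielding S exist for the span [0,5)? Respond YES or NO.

NO

((NP/N)/PP)/NP NP N\NP PP\(N\NP) N
CKY chart[0,5] = {NP}; S ∉ chart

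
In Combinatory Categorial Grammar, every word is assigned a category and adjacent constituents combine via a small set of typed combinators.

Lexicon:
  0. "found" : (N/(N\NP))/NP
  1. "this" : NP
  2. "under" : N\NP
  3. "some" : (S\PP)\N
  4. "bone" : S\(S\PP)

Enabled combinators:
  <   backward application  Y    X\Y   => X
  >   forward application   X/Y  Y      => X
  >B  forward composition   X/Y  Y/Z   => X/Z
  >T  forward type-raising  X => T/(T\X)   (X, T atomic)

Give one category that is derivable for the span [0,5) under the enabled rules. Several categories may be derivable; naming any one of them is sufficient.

[0,5] S   <
  [0,4] S\PP   <
    [0,3] N   >
      [0,2] N/(N\NP)   >
        [0,1] "found" : (N/(N\NP))/NP
        [1,2] "this" : NP
      [2,3] "under" : N\NP
    [3,4] "some" : (S\PP)\N
  [4,5] "bone" : S\(S\PP)

S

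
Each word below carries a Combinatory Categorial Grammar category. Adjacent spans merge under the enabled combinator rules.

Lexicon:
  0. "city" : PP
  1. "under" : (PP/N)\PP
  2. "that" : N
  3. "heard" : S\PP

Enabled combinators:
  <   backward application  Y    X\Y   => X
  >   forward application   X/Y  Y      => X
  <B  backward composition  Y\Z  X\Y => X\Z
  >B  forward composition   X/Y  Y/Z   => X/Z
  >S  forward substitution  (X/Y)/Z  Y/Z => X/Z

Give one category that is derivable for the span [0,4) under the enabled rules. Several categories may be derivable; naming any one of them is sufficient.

[0,4] S   <
  [0,3] PP   >
    [0,2] PP/N   <
      [0,1] "city" : PP
      [1,2] "under" : (PP/N)\PP
    [2,3] "that" : N
  [3,4] "heard" : S\PP

S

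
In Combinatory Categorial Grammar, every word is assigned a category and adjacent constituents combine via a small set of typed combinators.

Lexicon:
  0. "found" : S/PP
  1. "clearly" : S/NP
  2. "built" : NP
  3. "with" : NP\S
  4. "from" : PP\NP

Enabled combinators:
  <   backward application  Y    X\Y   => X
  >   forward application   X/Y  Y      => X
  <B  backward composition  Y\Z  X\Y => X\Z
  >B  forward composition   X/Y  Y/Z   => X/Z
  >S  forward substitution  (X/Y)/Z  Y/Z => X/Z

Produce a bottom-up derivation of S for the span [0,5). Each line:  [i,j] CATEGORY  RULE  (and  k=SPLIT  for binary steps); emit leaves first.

[0,1] S/PP  lex  "found"
[1,2] S/NP  lex  "clearly"
[2,3] NP  lex  "built"
[1,3] S  >  k=2
[3,4] NP\S  lex  "with"
[4,5] PP\NP  lex  "from"
[3,5] PP\S  <B  k=4
[1,5] PP  <  k=3
[0,5] S  >  k=1

[0,5] S   >
  [0,1] "found" : S/PP
  [1,5] PP   <
    [1,3] S   >
      [1,2] "clearly" : S/NP
      [2,3] "built" : NP
    [3,5] PP\S   <B
      [3,4] "with" : NP\S
      [4,5] "from" : PP\NP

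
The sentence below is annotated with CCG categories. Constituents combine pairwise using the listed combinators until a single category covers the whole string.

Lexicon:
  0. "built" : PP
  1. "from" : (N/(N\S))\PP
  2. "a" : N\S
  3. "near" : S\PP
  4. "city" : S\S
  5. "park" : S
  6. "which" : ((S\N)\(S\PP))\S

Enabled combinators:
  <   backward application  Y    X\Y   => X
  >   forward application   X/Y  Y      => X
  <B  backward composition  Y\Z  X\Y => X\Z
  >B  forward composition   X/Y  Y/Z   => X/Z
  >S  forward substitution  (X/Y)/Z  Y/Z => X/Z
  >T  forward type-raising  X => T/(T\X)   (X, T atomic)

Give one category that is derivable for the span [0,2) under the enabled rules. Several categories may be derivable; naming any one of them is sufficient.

[0,7] S   <
  [0,3] N   >
    [0,2] N/(N\S)   <
      [0,1] "built" : PP
      [1,2] "from" : (N/(N\S))\PP
    [2,3] "a" : N\S
  [3,7] S\N   <
    [3,5] S\PP   <B
      [3,4] "near" : S\PP
      [4,5] "city" : S\S
    [5,7] (S\N)\(S\PP)   <
      [5,6] "park" : S
      [6,7] "which" : ((S\N)\(S\PP))\S

N/(N\S)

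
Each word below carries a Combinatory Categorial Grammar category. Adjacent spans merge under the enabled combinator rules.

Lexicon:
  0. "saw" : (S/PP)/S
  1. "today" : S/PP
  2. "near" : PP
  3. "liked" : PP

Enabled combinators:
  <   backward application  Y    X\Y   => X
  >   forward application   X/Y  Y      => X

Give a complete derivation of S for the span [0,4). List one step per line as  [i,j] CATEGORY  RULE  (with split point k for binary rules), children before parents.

[0,1] (S/PP)/S  lex  "saw"
[1,2] S/PP  lex  "today"
[2,3] PP  lex  "near"
[1,3] S  >  k=2
[0,3] S/PP  >  k=1
[3,4] PP  lex  "liked"
[0,4] S  >  k=3

[0,4] S   >
  [0,3] S/PP   >
    [0,1] "saw" : (S/PP)/S
    [1,3] S   >
      [1,2] "today" : S/PP
      [2,3] "near" : PP
  [3,4] "liked" : PP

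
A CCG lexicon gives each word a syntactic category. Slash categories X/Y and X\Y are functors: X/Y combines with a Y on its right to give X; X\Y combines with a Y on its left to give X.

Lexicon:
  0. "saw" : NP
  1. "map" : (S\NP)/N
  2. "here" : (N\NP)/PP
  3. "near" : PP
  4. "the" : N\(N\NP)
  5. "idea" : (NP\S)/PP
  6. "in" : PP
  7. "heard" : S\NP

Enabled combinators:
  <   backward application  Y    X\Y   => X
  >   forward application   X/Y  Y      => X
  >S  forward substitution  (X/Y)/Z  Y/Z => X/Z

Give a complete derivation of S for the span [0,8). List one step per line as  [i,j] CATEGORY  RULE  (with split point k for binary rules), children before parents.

[0,8] S   <
  [0,7] NP   <
    [0,5] S   <
      [0,1] "saw" : NP
      [1,5] S\NP   >
        [1,2] "map" : (S\NP)/N
        [2,5] N   <
          [2,4] N\NP   >
            [2,3] "here" : (N\NP)/PP
            [3,4] "near" : PP
          [4,5] "the" : N\(N\NP)
    [5,7] NP\S   >
      [5,6] "idea" : (NP\S)/PP
      [6,7] "in" : PP
  [7,8] "heard" : S\NP

[0,1] NP  lex  "saw"
[1,2] (S\NP)/N  lex  "map"
[2,3] (N\NP)/PP  lex  "here"
[3,4] PP  lex  "near"
[2,4] N\NP  >  k=3
[4,5] N\(N\NP)  lex  "the"
[2,5] N  <  k=4
[1,5] S\NP  >  k=2
[0,5] S  <  k=1
[5,6] (NP\S)/PP  lex  "idea"
[6,7] PP  lex  "in"
[5,7] NP\S  >  k=6
[0,7] NP  <  k=5
[7,8] S\NP  lex  "heard"
[0,8] S  <  k=7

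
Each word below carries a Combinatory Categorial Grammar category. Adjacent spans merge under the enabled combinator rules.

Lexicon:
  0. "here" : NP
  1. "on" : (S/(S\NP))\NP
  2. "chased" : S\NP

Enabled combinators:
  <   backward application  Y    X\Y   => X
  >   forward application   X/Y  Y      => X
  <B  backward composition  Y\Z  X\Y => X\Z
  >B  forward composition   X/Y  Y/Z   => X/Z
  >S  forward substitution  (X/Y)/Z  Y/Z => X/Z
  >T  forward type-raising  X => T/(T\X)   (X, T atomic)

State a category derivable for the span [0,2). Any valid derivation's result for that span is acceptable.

S/(S\NP)

[0,3] S   >
  [0,2] S/(S\NP)   <
    [0,1] "here" : NP
    [1,2] "on" : (S/(S\NP))\NP
  [2,3] "chased" : S\NP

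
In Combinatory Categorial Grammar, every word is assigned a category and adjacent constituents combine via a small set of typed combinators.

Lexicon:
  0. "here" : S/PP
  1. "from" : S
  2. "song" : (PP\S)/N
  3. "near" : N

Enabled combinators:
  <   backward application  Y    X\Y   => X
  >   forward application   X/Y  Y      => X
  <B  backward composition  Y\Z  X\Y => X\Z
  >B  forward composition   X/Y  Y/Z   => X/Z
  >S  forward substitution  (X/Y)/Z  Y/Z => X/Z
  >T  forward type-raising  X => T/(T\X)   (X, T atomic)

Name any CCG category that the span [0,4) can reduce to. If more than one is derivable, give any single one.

S

[0,4] S   >
  [0,1] "here" : S/PP
  [1,4] PP   <
    [1,2] "from" : S
    [2,4] PP\S   >
      [2,3] "song" : (PP\S)/N
      [3,4] "near" : N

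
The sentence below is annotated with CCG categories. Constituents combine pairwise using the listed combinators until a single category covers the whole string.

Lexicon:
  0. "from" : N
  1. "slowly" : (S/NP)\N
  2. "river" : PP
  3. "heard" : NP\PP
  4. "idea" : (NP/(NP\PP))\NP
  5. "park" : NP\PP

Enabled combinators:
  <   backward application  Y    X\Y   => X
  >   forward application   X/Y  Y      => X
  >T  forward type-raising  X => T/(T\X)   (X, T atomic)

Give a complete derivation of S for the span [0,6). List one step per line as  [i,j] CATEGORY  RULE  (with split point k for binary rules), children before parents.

[0,1] N  lex  "from"
[1,2] (S/NP)\N  lex  "slowly"
[0,2] S/NP  <  k=1
[2,3] PP  lex  "river"
[3,4] NP\PP  lex  "heard"
[2,4] NP  <  k=3
[4,5] (NP/(NP\PP))\NP  lex  "idea"
[2,5] NP/(NP\PP)  <  k=4
[5,6] NP\PP  lex  "park"
[2,6] NP  >  k=5
[0,6] S  >  k=2

[0,6] S   >
  [0,2] S/NP   <
    [0,1] "from" : N
    [1,2] "slowly" : (S/NP)\N
  [2,6] NP   >
    [2,5] NP/(NP\PP)   <
      [2,4] NP   <
        [2,3] "river" : PP
        [3,4] "heard" : NP\PP
      [4,5] "idea" : (NP/(NP\PP))\NP
    [5,6] "park" : NP\PP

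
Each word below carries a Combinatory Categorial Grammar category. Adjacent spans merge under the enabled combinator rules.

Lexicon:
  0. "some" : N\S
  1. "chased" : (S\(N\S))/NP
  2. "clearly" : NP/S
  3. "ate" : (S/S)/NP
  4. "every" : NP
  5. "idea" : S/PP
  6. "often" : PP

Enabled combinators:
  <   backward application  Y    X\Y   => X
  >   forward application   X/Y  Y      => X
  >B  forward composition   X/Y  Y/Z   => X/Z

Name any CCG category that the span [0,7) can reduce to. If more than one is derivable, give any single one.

[0,7] S   <
  [0,1] "some" : N\S
  [1,7] S\(N\S)   >
    [1,2] "chased" : (S\(N\S))/NP
    [2,7] NP   >
      [2,3] "clearly" : NP/S
      [3,7] S   >
        [3,6] S/PP   >B
          [3,5] S/S   >
            [3,4] "ate" : (S/S)/NP
            [4,5] "every" : NP
          [5,6] "idea" : S/PP
        [6,7] "often" : PP

S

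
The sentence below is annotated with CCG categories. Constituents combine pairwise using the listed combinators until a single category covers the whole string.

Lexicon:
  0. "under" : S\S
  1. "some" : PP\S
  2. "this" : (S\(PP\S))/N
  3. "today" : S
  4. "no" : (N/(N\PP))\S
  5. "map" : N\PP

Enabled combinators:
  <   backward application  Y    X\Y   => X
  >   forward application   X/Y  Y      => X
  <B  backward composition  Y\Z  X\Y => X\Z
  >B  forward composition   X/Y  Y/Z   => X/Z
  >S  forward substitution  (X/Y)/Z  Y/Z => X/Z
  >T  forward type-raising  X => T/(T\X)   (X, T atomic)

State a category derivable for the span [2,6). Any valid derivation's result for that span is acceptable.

S\(PP\S)

[0,6] S   <
  [0,2] PP\S   <B
    [0,1] "under" : S\S
    [1,2] "some" : PP\S
  [2,6] S\(PP\S)   >
    [2,3] "this" : (S\(PP\S))/N
    [3,6] N   >
      [3,5] N/(N\PP)   <
        [3,4] "today" : S
        [4,5] "no" : (N/(N\PP))\S
      [5,6] "map" : N\PP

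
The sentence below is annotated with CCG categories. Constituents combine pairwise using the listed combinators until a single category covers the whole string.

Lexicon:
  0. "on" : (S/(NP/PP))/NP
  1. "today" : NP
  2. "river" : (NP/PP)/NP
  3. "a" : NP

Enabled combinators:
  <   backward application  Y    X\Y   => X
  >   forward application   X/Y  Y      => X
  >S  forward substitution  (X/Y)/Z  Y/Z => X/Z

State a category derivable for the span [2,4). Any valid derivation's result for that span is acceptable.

[0,4] S   >
  [0,2] S/(NP/PP)   >
    [0,1] "on" : (S/(NP/PP))/NP
    [1,2] "today" : NP
  [2,4] NP/PP   >
    [2,3] "river" : (NP/PP)/NP
    [3,4] "a" : NP

NP/PP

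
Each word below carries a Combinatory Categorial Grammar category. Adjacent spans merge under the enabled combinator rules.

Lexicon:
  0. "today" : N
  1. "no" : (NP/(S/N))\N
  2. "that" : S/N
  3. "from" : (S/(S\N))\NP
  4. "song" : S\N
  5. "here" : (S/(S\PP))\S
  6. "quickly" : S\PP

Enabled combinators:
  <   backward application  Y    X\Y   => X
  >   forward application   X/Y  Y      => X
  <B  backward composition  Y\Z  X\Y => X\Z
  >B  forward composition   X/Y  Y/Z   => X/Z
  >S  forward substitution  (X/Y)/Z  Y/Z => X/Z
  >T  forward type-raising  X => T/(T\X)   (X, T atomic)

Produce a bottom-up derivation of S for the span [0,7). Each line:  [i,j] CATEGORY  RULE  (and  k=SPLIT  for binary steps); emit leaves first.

[0,1] N  lex  "today"
[1,2] (NP/(S/N))\N  lex  "no"
[0,2] NP/(S/N)  <  k=1
[2,3] S/N  lex  "that"
[0,3] NP  >  k=2
[3,4] (S/(S\N))\NP  lex  "from"
[0,4] S/(S\N)  <  k=3
[4,5] S\N  lex  "song"
[0,5] S  >  k=4
[5,6] (S/(S\PP))\S  lex  "here"
[0,6] S/(S\PP)  <  k=5
[6,7] S\PP  lex  "quickly"
[0,7] S  >  k=6

[0,7] S   >
  [0,6] S/(S\PP)   <
    [0,5] S   >
      [0,4] S/(S\N)   <
        [0,3] NP   >
          [0,2] NP/(S/N)   <
            [0,1] "today" : N
            [1,2] "no" : (NP/(S/N))\N
          [2,3] "that" : S/N
        [3,4] "from" : (S/(S\N))\NP
      [4,5] "song" : S\N
    [5,6] "here" : (S/(S\PP))\S
  [6,7] "quickly" : S\PP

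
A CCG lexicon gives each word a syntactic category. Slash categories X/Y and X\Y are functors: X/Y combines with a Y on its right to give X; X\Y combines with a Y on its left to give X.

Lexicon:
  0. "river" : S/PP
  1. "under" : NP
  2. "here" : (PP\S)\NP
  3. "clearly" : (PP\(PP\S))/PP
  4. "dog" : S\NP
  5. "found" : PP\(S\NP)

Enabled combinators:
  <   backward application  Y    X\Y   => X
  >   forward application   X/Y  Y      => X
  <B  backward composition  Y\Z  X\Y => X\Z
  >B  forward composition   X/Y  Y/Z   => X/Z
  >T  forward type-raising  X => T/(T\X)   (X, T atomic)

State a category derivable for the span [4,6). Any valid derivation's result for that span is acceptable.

PP

[0,6] S   >
  [0,1] "river" : S/PP
  [1,6] PP   <
    [1,3] PP\S   <
      [1,2] "under" : NP
      [2,3] "here" : (PP\S)\NP
    [3,6] PP\(PP\S)   >
      [3,4] "clearly" : (PP\(PP\S))/PP
      [4,6] PP   <
        [4,5] "dog" : S\NP
        [5,6] "found" : PP\(S\NP)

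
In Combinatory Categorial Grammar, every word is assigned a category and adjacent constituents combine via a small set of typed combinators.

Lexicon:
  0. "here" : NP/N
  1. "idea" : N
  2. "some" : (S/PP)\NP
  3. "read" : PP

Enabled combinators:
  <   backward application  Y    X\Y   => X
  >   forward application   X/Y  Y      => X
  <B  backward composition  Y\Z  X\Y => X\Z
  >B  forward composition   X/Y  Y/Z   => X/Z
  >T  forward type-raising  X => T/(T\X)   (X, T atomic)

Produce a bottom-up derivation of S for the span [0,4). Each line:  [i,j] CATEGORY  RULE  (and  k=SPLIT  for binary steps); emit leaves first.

[0,4] S   >
  [0,3] S/PP   <
    [0,2] NP   >
      [0,1] "here" : NP/N
      [1,2] "idea" : N
    [2,3] "some" : (S/PP)\NP
  [3,4] "read" : PP

[0,1] NP/N  lex  "here"
[1,2] N  lex  "idea"
[0,2] NP  >  k=1
[2,3] (S/PP)\NP  lex  "some"
[0,3] S/PP  <  k=2
[3,4] PP  lex  "read"
[0,4] S  >  k=3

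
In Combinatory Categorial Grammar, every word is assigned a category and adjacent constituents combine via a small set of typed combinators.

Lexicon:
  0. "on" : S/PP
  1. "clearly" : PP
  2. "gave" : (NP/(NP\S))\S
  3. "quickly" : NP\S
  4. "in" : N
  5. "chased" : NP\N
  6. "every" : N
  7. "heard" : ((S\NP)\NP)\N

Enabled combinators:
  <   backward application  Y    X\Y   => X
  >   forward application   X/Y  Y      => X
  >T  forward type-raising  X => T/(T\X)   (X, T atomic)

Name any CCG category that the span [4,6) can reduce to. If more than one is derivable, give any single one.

[0,8] S   <
  [0,4] NP   >
    [0,3] NP/(NP\S)   <
      [0,2] S   >
        [0,1] "on" : S/PP
        [1,2] "clearly" : PP
      [2,3] "gave" : (NP/(NP\S))\S
    [3,4] "quickly" : NP\S
  [4,8] S\NP   <
    [4,6] NP   >
      [4,5] NP/(NP\N)   >T
        [4,5] "in" : N
      [5,6] "chased" : NP\N
    [6,8] (S\NP)\NP   <
      [6,7] "every" : N
      [7,8] "heard" : ((S\NP)\NP)\N

NP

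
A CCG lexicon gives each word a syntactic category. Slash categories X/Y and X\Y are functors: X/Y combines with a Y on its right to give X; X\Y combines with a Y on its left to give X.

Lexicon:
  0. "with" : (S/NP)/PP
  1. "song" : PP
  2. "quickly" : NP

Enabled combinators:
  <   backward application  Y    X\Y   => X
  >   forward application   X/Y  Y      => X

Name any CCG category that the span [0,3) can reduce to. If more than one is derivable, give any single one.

[0,3] S   >
  [0,2] S/NP   >
    [0,1] "with" : (S/NP)/PP
    [1,2] "song" : PP
  [2,3] "quickly" : NP

S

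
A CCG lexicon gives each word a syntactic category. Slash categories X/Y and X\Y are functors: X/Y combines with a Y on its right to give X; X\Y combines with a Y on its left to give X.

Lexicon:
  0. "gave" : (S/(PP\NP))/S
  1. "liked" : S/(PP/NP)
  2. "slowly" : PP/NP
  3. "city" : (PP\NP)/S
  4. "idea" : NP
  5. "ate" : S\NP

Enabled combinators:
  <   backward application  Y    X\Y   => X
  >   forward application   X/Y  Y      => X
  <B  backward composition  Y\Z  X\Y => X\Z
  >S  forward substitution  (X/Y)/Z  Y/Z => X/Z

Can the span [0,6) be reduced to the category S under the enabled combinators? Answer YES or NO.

[0,6] S   >
  [0,3] S/(PP\NP)   >
    [0,1] "gave" : (S/(PP\NP))/S
    [1,3] S   >
      [1,2] "liked" : S/(PP/NP)
      [2,3] "slowly" : PP/NP
  [3,6] PP\NP   >
    [3,4] "city" : (PP\NP)/S
    [4,6] S   <
      [4,5] "idea" : NP
      [5,6] "ate" : S\NP

YES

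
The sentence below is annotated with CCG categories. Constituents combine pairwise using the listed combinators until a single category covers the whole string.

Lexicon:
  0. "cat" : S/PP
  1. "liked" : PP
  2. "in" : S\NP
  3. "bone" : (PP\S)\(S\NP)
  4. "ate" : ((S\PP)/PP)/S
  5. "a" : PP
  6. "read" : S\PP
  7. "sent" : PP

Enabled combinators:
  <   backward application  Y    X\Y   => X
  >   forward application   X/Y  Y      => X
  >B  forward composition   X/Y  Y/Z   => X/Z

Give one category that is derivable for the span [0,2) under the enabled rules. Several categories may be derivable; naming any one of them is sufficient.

[0,8] S   <
  [0,4] PP   <
    [0,2] S   >
      [0,1] "cat" : S/PP
      [1,2] "liked" : PP
    [2,4] PP\S   <
      [2,3] "in" : S\NP
      [3,4] "bone" : (PP\S)\(S\NP)
  [4,8] S\PP   >
    [4,7] (S\PP)/PP   >
      [4,5] "ate" : ((S\PP)/PP)/S
      [5,7] S   <
        [5,6] "a" : PP
        [6,7] "read" : S\PP
    [7,8] "sent" : PP

S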